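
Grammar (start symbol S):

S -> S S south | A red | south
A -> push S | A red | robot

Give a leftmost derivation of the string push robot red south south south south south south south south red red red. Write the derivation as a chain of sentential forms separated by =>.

S => A red => A red red => A red red red => push S red red red => push S S south red red red => push S S south S south red red red => push A red S south S south red red red => push robot red S south S south red red red => push robot red S S south south S south red red red => push robot red south S south south S south red red red => push robot red south south south south S south red red red => push robot red south south south south S S south south red red red => push robot red south south south south south S south south red red red => push robot red south south south south south south south south red red red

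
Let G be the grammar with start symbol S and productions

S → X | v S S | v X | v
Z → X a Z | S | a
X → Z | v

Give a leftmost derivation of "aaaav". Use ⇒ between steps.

S ⇒ X ⇒ Z ⇒ XaZ ⇒ ZaZ ⇒ XaZaZ ⇒ ZaZaZ ⇒ aaZaZ ⇒ aaaaZ ⇒ aaaaS ⇒ aaaav

S ⇒ X   [S → X]
X ⇒ Z   [X → Z]
Z ⇒ XaZ   [Z → X a Z]
XaZ ⇒ ZaZ   [X → Z]
ZaZ ⇒ XaZaZ   [Z → X a Z]
XaZaZ ⇒ ZaZaZ   [X → Z]
ZaZaZ ⇒ aaZaZ   [Z → a]
aaZaZ ⇒ aaaaZ   [Z → a]
aaaaZ ⇒ aaaaS   [Z → S]
aaaaS ⇒ aaaav   [S → v]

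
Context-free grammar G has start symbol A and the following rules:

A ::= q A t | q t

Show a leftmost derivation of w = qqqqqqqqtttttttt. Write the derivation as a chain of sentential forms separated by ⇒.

A ⇒ qAt   [A ::= q A t]
qAt ⇒ qqAtt   [A ::= q A t]
qqAtt ⇒ qqqAttt   [A ::= q A t]
qqqAttt ⇒ qqqqAtttt   [A ::= q A t]
qqqqAtttt ⇒ qqqqqAttttt   [A ::= q A t]
qqqqqAttttt ⇒ qqqqqqAtttttt   [A ::= q A t]
qqqqqqAtttttt ⇒ qqqqqqqAttttttt   [A ::= q A t]
qqqqqqqAttttttt ⇒ qqqqqqqqtttttttt   [A ::= q t]

A ⇒ qAt ⇒ qqAtt ⇒ qqqAttt ⇒ qqqqAtttt ⇒ qqqqqAttttt ⇒ qqqqqqAtttttt ⇒ qqqqqqqAttttttt ⇒ qqqqqqqqtttttttt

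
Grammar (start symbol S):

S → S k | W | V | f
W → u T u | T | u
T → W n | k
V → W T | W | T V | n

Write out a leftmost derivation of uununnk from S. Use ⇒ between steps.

S ⇒ Sk ⇒ Wk ⇒ Tk ⇒ Wnk ⇒ Tnk ⇒ Wnnk ⇒ uTunnk ⇒ uWnunnk ⇒ uununnk

S ⇒ Sk   [S → S k]
Sk ⇒ Wk   [S → W]
Wk ⇒ Tk   [W → T]
Tk ⇒ Wnk   [T → W n]
Wnk ⇒ Tnk   [W → T]
Tnk ⇒ Wnnk   [T → W n]
Wnnk ⇒ uTunnk   [W → u T u]
uTunnk ⇒ uWnunnk   [T → W n]
uWnunnk ⇒ uununnk   [W → u]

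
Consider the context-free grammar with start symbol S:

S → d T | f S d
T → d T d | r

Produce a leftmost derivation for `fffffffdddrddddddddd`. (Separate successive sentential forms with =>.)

S=>fSd=>ffSdd=>fffSddd=>ffffSdddd=>fffffSddddd=>ffffffSdddddd=>fffffffSddddddd=>fffffffdTddddddd=>fffffffddTdddddddd=>fffffffdddTddddddddd=>fffffffdddrddddddddd

S => fSd   [S → f S d]
fSd => ffSdd   [S → f S d]
ffSdd => fffSddd   [S → f S d]
fffSddd => ffffSdddd   [S → f S d]
ffffSdddd => fffffSddddd   [S → f S d]
fffffSddddd => ffffffSdddddd   [S → f S d]
ffffffSdddddd => fffffffSddddddd   [S → f S d]
fffffffSddddddd => fffffffdTddddddd   [S → d T]
fffffffdTddddddd => fffffffddTdddddddd   [T → d T d]
fffffffddTdddddddd => fffffffdddTddddddddd   [T → d T d]
fffffffdddTddddddddd => fffffffdddrddddddddd   [T → r]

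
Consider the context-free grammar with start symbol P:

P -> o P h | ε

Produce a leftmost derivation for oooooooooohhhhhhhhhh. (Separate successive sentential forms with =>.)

P => oPh => ooPhh => oooPhhh => ooooPhhhh => oooooPhhhhh => ooooooPhhhhhh => oooooooPhhhhhhh => ooooooooPhhhhhhhh => oooooooooPhhhhhhhhh => ooooooooooPhhhhhhhhhh => oooooooooohhhhhhhhhh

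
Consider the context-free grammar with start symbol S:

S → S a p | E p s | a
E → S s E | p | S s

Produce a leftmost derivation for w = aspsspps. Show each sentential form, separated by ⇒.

S ⇒ Eps ⇒ SsEps ⇒ EpssEps ⇒ SspssEps ⇒ aspssEps ⇒ aspsspps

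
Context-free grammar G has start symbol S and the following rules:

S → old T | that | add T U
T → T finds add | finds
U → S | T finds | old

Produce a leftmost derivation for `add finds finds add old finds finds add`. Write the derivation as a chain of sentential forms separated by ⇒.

S ⇒ add T U   [S → add T U]
add T U ⇒ add T finds add U   [T → T finds add]
add T finds add U ⇒ add finds finds add U   [T → finds]
add finds finds add U ⇒ add finds finds add S   [U → S]
add finds finds add S ⇒ add finds finds add old T   [S → old T]
add finds finds add old T ⇒ add finds finds add old T finds add   [T → T finds add]
add finds finds add old T finds add ⇒ add finds finds add old finds finds add   [T → finds]

S ⇒ add T U ⇒ add T finds add U ⇒ add finds finds add U ⇒ add finds finds add S ⇒ add finds finds add old T ⇒ add finds finds add old T finds add ⇒ add finds finds add old finds finds add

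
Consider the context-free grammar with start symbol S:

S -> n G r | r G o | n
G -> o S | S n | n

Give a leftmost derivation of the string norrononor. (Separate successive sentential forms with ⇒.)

S ⇒ nGr ⇒ noSr ⇒ norGor ⇒ norSnor ⇒ norrGonor ⇒ norroSonor ⇒ norrononor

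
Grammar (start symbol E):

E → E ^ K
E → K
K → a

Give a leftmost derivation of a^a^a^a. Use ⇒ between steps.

E ⇒ E^K   [E → E ^ K]
E^K ⇒ E^K^K   [E → E ^ K]
E^K^K ⇒ E^K^K^K   [E → E ^ K]
E^K^K^K ⇒ K^K^K^K   [E → K]
K^K^K^K ⇒ a^K^K^K   [K → a]
a^K^K^K ⇒ a^a^K^K   [K → a]
a^a^K^K ⇒ a^a^a^K   [K → a]
a^a^a^K ⇒ a^a^a^a   [K → a]

E⇒E^K⇒E^K^K⇒E^K^K^K⇒K^K^K^K⇒a^K^K^K⇒a^a^K^K⇒a^a^a^K⇒a^a^a^a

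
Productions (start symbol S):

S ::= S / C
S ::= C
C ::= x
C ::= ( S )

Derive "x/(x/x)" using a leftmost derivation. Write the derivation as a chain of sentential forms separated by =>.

S => S/C => C/C => x/C => x/(S) => x/(S/C) => x/(C/C) => x/(x/C) => x/(x/x)

S => S/C   [S ::= S / C]
S/C => C/C   [S ::= C]
C/C => x/C   [C ::= x]
x/C => x/(S)   [C ::= ( S )]
x/(S) => x/(S/C)   [S ::= S / C]
x/(S/C) => x/(C/C)   [S ::= C]
x/(C/C) => x/(x/C)   [C ::= x]
x/(x/C) => x/(x/x)   [C ::= x]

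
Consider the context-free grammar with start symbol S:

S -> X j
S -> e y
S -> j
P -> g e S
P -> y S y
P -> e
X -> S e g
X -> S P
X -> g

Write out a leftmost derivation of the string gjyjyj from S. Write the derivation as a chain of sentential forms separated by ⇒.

S⇒Xj⇒SPj⇒XjPj⇒gjPj⇒gjySyj⇒gjyjyj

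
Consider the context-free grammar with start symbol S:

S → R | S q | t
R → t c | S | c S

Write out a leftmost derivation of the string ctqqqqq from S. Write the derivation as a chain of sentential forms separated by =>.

S => Sq => Sqq => Sqqq => Sqqqq => Sqqqqq => Rqqqqq => cSqqqqq => ctqqqqq

S => Sq   [S → S q]
Sq => Sqq   [S → S q]
Sqq => Sqqq   [S → S q]
Sqqq => Sqqqq   [S → S q]
Sqqqq => Sqqqqq   [S → S q]
Sqqqqq => Rqqqqq   [S → R]
Rqqqqq => cSqqqqq   [R → c S]
cSqqqqq => ctqqqqq   [S → t]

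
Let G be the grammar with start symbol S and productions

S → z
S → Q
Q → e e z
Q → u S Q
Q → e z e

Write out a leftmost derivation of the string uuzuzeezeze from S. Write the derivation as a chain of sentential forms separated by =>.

S => Q => uSQ => uQQ => uuSQQ => uuzQQ => uuzuSQQ => uuzuzQQ => uuzuzeezQ => uuzuzeezeze

S => Q   [S → Q]
Q => uSQ   [Q → u S Q]
uSQ => uQQ   [S → Q]
uQQ => uuSQQ   [Q → u S Q]
uuSQQ => uuzQQ   [S → z]
uuzQQ => uuzuSQQ   [Q → u S Q]
uuzuSQQ => uuzuzQQ   [S → z]
uuzuzQQ => uuzuzeezQ   [Q → e e z]
uuzuzeezQ => uuzuzeezeze   [Q → e z e]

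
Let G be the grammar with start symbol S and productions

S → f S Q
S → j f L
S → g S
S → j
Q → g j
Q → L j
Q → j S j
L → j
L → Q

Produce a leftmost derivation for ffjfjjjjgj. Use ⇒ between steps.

S ⇒ fSQ   [S → f S Q]
fSQ ⇒ ffSQQ   [S → f S Q]
ffSQQ ⇒ ffjfLQQ   [S → j f L]
ffjfLQQ ⇒ ffjfQQQ   [L → Q]
ffjfQQQ ⇒ ffjfLjQQ   [Q → L j]
ffjfLjQQ ⇒ ffjfjjQQ   [L → j]
ffjfjjQQ ⇒ ffjfjjLjQ   [Q → L j]
ffjfjjLjQ ⇒ ffjfjjjjQ   [L → j]
ffjfjjjjQ ⇒ ffjfjjjjgj   [Q → g j]

S ⇒ fSQ ⇒ ffSQQ ⇒ ffjfLQQ ⇒ ffjfQQQ ⇒ ffjfLjQQ ⇒ ffjfjjQQ ⇒ ffjfjjLjQ ⇒ ffjfjjjjQ ⇒ ffjfjjjjgj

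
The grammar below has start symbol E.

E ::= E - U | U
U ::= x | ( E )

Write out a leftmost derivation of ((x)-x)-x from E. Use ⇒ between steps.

E ⇒ E-U   [E ::= E - U]
E-U ⇒ U-U   [E ::= U]
U-U ⇒ (E)-U   [U ::= ( E )]
(E)-U ⇒ (E-U)-U   [E ::= E - U]
(E-U)-U ⇒ (U-U)-U   [E ::= U]
(U-U)-U ⇒ ((E)-U)-U   [U ::= ( E )]
((E)-U)-U ⇒ ((U)-U)-U   [E ::= U]
((U)-U)-U ⇒ ((x)-U)-U   [U ::= x]
((x)-U)-U ⇒ ((x)-x)-U   [U ::= x]
((x)-x)-U ⇒ ((x)-x)-x   [U ::= x]

E ⇒ E-U ⇒ U-U ⇒ (E)-U ⇒ (E-U)-U ⇒ (U-U)-U ⇒ ((E)-U)-U ⇒ ((U)-U)-U ⇒ ((x)-U)-U ⇒ ((x)-x)-U ⇒ ((x)-x)-x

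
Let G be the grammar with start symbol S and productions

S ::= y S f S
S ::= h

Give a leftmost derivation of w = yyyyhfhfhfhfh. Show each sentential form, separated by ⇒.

S⇒ySfS⇒yySfSfS⇒yyySfSfSfS⇒yyyySfSfSfSfS⇒yyyyhfSfSfSfS⇒yyyyhfhfSfSfS⇒yyyyhfhfhfSfS⇒yyyyhfhfhfhfS⇒yyyyhfhfhfhfh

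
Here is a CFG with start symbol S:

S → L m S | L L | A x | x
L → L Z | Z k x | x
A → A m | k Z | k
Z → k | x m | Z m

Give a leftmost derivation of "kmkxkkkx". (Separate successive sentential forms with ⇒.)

S⇒LL⇒LZL⇒ZkxZL⇒ZmkxZL⇒kmkxZL⇒kmkxkL⇒kmkxkZkx⇒kmkxkkkx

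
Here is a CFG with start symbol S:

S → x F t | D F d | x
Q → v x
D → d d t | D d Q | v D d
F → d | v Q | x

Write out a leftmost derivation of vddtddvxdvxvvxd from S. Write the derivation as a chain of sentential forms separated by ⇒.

S ⇒ DFd ⇒ DdQFd ⇒ DdQdQFd ⇒ vDddQdQFd ⇒ vddtddQdQFd ⇒ vddtddvxdQFd ⇒ vddtddvxdvxFd ⇒ vddtddvxdvxvQd ⇒ vddtddvxdvxvvxd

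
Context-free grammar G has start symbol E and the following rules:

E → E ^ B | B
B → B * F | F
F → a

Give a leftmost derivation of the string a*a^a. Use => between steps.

E => E^B => B^B => B*F^B => F*F^B => a*F^B => a*a^B => a*a^F => a*a^a

E => E^B   [E → E ^ B]
E^B => B^B   [E → B]
B^B => B*F^B   [B → B * F]
B*F^B => F*F^B   [B → F]
F*F^B => a*F^B   [F → a]
a*F^B => a*a^B   [F → a]
a*a^B => a*a^F   [B → F]
a*a^F => a*a^a   [F → a]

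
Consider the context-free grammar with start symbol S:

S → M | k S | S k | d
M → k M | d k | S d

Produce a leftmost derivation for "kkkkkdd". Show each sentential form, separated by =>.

S => kS => kM => kSd => kkSd => kkkSd => kkkkSd => kkkkkSd => kkkkkdd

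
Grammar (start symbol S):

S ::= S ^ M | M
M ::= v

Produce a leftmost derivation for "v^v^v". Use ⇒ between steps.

S⇒S^M⇒S^M^M⇒M^M^M⇒v^M^M⇒v^v^M⇒v^v^v

S ⇒ S^M   [S ::= S ^ M]
S^M ⇒ S^M^M   [S ::= S ^ M]
S^M^M ⇒ M^M^M   [S ::= M]
M^M^M ⇒ v^M^M   [M ::= v]
v^M^M ⇒ v^v^M   [M ::= v]
v^v^M ⇒ v^v^v   [M ::= v]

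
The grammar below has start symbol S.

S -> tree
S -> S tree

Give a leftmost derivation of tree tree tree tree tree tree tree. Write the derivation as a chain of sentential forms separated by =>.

S => S tree   [S -> S tree]
S tree => S tree tree   [S -> S tree]
S tree tree => S tree tree tree   [S -> S tree]
S tree tree tree => S tree tree tree tree   [S -> S tree]
S tree tree tree tree => S tree tree tree tree tree   [S -> S tree]
S tree tree tree tree tree => S tree tree tree tree tree tree   [S -> S tree]
S tree tree tree tree tree tree => tree tree tree tree tree tree tree   [S -> tree]

S => S tree => S tree tree => S tree tree tree => S tree tree tree tree => S tree tree tree tree tree => S tree tree tree tree tree tree => tree tree tree tree tree tree tree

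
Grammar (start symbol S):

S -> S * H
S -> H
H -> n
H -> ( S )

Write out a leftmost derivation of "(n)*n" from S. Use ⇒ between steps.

S⇒S*H⇒H*H⇒(S)*H⇒(H)*H⇒(n)*H⇒(n)*n

S ⇒ S*H   [S -> S * H]
S*H ⇒ H*H   [S -> H]
H*H ⇒ (S)*H   [H -> ( S )]
(S)*H ⇒ (H)*H   [S -> H]
(H)*H ⇒ (n)*H   [H -> n]
(n)*H ⇒ (n)*n   [H -> n]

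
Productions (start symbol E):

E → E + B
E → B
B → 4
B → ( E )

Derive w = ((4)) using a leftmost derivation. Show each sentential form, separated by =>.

E => B   [E → B]
B => (E)   [B → ( E )]
(E) => (B)   [E → B]
(B) => ((E))   [B → ( E )]
((E)) => ((B))   [E → B]
((B)) => ((4))   [B → 4]

E => B => (E) => (B) => ((E)) => ((B)) => ((4))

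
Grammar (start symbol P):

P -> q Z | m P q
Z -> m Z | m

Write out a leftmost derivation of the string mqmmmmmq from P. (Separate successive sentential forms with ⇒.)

P ⇒ mPq ⇒ mqZq ⇒ mqmZq ⇒ mqmmZq ⇒ mqmmmZq ⇒ mqmmmmZq ⇒ mqmmmmmq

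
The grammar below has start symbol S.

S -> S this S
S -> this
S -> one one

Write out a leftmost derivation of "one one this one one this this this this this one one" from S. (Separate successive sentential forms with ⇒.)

S ⇒ S this S   [S -> S this S]
S this S ⇒ S this S this S   [S -> S this S]
S this S this S ⇒ S this S this S this S   [S -> S this S]
S this S this S this S ⇒ S this S this S this S this S   [S -> S this S]
S this S this S this S this S ⇒ one one this S this S this S this S   [S -> one one]
one one this S this S this S this S ⇒ one one this one one this S this S this S   [S -> one one]
one one this one one this S this S this S ⇒ one one this one one this this this S this S   [S -> this]
one one this one one this this this S this S ⇒ one one this one one this this this this this S   [S -> this]
one one this one one this this this this this S ⇒ one one this one one this this this this this one one   [S -> one one]

S ⇒ S this S ⇒ S this S this S ⇒ S this S this S this S ⇒ S this S this S this S this S ⇒ one one this S this S this S this S ⇒ one one this one one this S this S this S ⇒ one one this one one this this this S this S ⇒ one one this one one this this this this this S ⇒ one one this one one this this this this this one one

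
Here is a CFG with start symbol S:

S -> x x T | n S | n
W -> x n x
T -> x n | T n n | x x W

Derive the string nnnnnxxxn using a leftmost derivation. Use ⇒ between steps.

S ⇒ nS   [S -> n S]
nS ⇒ nnS   [S -> n S]
nnS ⇒ nnnS   [S -> n S]
nnnS ⇒ nnnnS   [S -> n S]
nnnnS ⇒ nnnnnS   [S -> n S]
nnnnnS ⇒ nnnnnxxT   [S -> x x T]
nnnnnxxT ⇒ nnnnnxxxn   [T -> x n]

S⇒nS⇒nnS⇒nnnS⇒nnnnS⇒nnnnnS⇒nnnnnxxT⇒nnnnnxxxn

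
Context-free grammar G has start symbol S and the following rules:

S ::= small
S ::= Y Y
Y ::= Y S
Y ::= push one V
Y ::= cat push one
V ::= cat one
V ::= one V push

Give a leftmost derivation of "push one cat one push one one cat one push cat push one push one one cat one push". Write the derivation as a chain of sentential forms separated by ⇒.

S ⇒ Y Y ⇒ Y S Y ⇒ push one V S Y ⇒ push one cat one S Y ⇒ push one cat one Y Y Y ⇒ push one cat one push one V Y Y ⇒ push one cat one push one one V push Y Y ⇒ push one cat one push one one cat one push Y Y ⇒ push one cat one push one one cat one push cat push one Y ⇒ push one cat one push one one cat one push cat push one push one V ⇒ push one cat one push one one cat one push cat push one push one one V push ⇒ push one cat one push one one cat one push cat push one push one one cat one push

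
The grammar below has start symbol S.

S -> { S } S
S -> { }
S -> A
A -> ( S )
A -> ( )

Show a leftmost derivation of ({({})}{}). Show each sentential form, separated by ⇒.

S⇒A⇒(S)⇒({S}S)⇒({A}S)⇒({(S)}S)⇒({({})}S)⇒({({})}{})

S ⇒ A   [S -> A]
A ⇒ (S)   [A -> ( S )]
(S) ⇒ ({S}S)   [S -> { S } S]
({S}S) ⇒ ({A}S)   [S -> A]
({A}S) ⇒ ({(S)}S)   [A -> ( S )]
({(S)}S) ⇒ ({({})}S)   [S -> { }]
({({})}S) ⇒ ({({})}{})   [S -> { }]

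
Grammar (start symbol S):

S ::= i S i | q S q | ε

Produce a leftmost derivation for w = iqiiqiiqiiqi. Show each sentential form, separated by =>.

S => iSi => iqSqi => iqiSiqi => iqiiSiiqi => iqiiqSqiiqi => iqiiqiSiqiiqi => iqiiqiiqiiqi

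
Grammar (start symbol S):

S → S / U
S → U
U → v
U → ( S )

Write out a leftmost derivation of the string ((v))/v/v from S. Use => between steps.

S => S/U => S/U/U => U/U/U => (S)/U/U => (U)/U/U => ((S))/U/U => ((U))/U/U => ((v))/U/U => ((v))/v/U => ((v))/v/v

S => S/U   [S → S / U]
S/U => S/U/U   [S → S / U]
S/U/U => U/U/U   [S → U]
U/U/U => (S)/U/U   [U → ( S )]
(S)/U/U => (U)/U/U   [S → U]
(U)/U/U => ((S))/U/U   [U → ( S )]
((S))/U/U => ((U))/U/U   [S → U]
((U))/U/U => ((v))/U/U   [U → v]
((v))/U/U => ((v))/v/U   [U → v]
((v))/v/U => ((v))/v/v   [U → v]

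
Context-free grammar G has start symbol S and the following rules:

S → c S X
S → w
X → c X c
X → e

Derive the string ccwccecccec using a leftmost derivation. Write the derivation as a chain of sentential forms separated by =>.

S => cSX   [S → c S X]
cSX => ccSXX   [S → c S X]
ccSXX => ccwXX   [S → w]
ccwXX => ccwcXcX   [X → c X c]
ccwcXcX => ccwccXccX   [X → c X c]
ccwccXccX => ccwcceccX   [X → e]
ccwcceccX => ccwccecccXc   [X → c X c]
ccwccecccXc => ccwccecccec   [X → e]

S => cSX => ccSXX => ccwXX => ccwcXcX => ccwccXccX => ccwcceccX => ccwccecccXc => ccwccecccec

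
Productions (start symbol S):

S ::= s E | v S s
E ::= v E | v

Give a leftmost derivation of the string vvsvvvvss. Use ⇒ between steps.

S⇒vSs⇒vvSss⇒vvsEss⇒vvsvEss⇒vvsvvEss⇒vvsvvvEss⇒vvsvvvvss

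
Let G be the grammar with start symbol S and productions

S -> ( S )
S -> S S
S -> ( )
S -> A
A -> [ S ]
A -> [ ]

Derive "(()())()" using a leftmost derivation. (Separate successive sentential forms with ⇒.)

S ⇒ SS ⇒ (S)S ⇒ (SS)S ⇒ (()S)S ⇒ (()())S ⇒ (()())()

S ⇒ SS   [S -> S S]
SS ⇒ (S)S   [S -> ( S )]
(S)S ⇒ (SS)S   [S -> S S]
(SS)S ⇒ (()S)S   [S -> ( )]
(()S)S ⇒ (()())S   [S -> ( )]
(()())S ⇒ (()())()   [S -> ( )]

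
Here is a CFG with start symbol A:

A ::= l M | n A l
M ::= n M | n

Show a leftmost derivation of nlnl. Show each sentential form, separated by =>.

A => nAl => nlMl => nlnl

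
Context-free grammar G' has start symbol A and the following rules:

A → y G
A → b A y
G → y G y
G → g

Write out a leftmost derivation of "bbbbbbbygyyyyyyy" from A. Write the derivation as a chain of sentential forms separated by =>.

A => bAy   [A → b A y]
bAy => bbAyy   [A → b A y]
bbAyy => bbbAyyy   [A → b A y]
bbbAyyy => bbbbAyyyy   [A → b A y]
bbbbAyyyy => bbbbbAyyyyy   [A → b A y]
bbbbbAyyyyy => bbbbbbAyyyyyy   [A → b A y]
bbbbbbAyyyyyy => bbbbbbbAyyyyyyy   [A → b A y]
bbbbbbbAyyyyyyy => bbbbbbbyGyyyyyyy   [A → y G]
bbbbbbbyGyyyyyyy => bbbbbbbygyyyyyyy   [G → g]

A => bAy => bbAyy => bbbAyyy => bbbbAyyyy => bbbbbAyyyyy => bbbbbbAyyyyyy => bbbbbbbAyyyyyyy => bbbbbbbyGyyyyyyy => bbbbbbbygyyyyyyy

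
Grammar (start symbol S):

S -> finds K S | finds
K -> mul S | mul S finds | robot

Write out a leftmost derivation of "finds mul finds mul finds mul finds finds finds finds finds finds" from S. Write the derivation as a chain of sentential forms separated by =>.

S => finds K S => finds mul S finds S => finds mul finds K S finds S => finds mul finds mul S S finds S => finds mul finds mul finds K S S finds S => finds mul finds mul finds mul S finds S S finds S => finds mul finds mul finds mul finds finds S S finds S => finds mul finds mul finds mul finds finds finds S finds S => finds mul finds mul finds mul finds finds finds finds finds S => finds mul finds mul finds mul finds finds finds finds finds finds

S => finds K S   [S -> finds K S]
finds K S => finds mul S finds S   [K -> mul S finds]
finds mul S finds S => finds mul finds K S finds S   [S -> finds K S]
finds mul finds K S finds S => finds mul finds mul S S finds S   [K -> mul S]
finds mul finds mul S S finds S => finds mul finds mul finds K S S finds S   [S -> finds K S]
finds mul finds mul finds K S S finds S => finds mul finds mul finds mul S finds S S finds S   [K -> mul S finds]
finds mul finds mul finds mul S finds S S finds S => finds mul finds mul finds mul finds finds S S finds S   [S -> finds]
finds mul finds mul finds mul finds finds S S finds S => finds mul finds mul finds mul finds finds finds S finds S   [S -> finds]
finds mul finds mul finds mul finds finds finds S finds S => finds mul finds mul finds mul finds finds finds finds finds S   [S -> finds]
finds mul finds mul finds mul finds finds finds finds finds S => finds mul finds mul finds mul finds finds finds finds finds finds   [S -> finds]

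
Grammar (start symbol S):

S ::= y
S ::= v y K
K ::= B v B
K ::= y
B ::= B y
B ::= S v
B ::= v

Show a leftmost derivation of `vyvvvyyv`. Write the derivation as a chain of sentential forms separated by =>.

S => vyK => vyBvB => vyvvB => vyvvSv => vyvvvyKv => vyvvvyyv

S => vyK   [S ::= v y K]
vyK => vyBvB   [K ::= B v B]
vyBvB => vyvvB   [B ::= v]
vyvvB => vyvvSv   [B ::= S v]
vyvvSv => vyvvvyKv   [S ::= v y K]
vyvvvyKv => vyvvvyyv   [K ::= y]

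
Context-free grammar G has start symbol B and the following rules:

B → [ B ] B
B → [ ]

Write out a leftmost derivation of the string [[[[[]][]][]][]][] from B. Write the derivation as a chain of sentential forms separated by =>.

B => [B]B   [B → [ B ] B]
[B]B => [[B]B]B   [B → [ B ] B]
[[B]B]B => [[[B]B]B]B   [B → [ B ] B]
[[[B]B]B]B => [[[[B]B]B]B]B   [B → [ B ] B]
[[[[B]B]B]B]B => [[[[[]]B]B]B]B   [B → [ ]]
[[[[[]]B]B]B]B => [[[[[]][]]B]B]B   [B → [ ]]
[[[[[]][]]B]B]B => [[[[[]][]][]]B]B   [B → [ ]]
[[[[[]][]][]]B]B => [[[[[]][]][]][]]B   [B → [ ]]
[[[[[]][]][]][]]B => [[[[[]][]][]][]][]   [B → [ ]]

B => [B]B => [[B]B]B => [[[B]B]B]B => [[[[B]B]B]B]B => [[[[[]]B]B]B]B => [[[[[]][]]B]B]B => [[[[[]][]][]]B]B => [[[[[]][]][]][]]B => [[[[[]][]][]][]][]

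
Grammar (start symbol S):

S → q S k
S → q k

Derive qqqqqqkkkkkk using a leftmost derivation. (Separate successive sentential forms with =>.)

S => qSk => qqSkk => qqqSkkk => qqqqSkkkk => qqqqqSkkkkk => qqqqqqkkkkkk

S => qSk   [S → q S k]
qSk => qqSkk   [S → q S k]
qqSkk => qqqSkkk   [S → q S k]
qqqSkkk => qqqqSkkkk   [S → q S k]
qqqqSkkkk => qqqqqSkkkkk   [S → q S k]
qqqqqSkkkkk => qqqqqqkkkkkk   [S → q k]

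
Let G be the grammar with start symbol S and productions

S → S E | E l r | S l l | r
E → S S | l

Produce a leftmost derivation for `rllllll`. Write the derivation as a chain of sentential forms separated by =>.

S => SE   [S → S E]
SE => SEE   [S → S E]
SEE => SllEE   [S → S l l]
SllEE => SEllEE   [S → S E]
SEllEE => SEEllEE   [S → S E]
SEEllEE => rEEllEE   [S → r]
rEEllEE => rlEllEE   [E → l]
rlEllEE => rllllEE   [E → l]
rllllEE => rlllllE   [E → l]
rlllllE => rllllll   [E → l]

S => SE => SEE => SllEE => SEllEE => SEEllEE => rEEllEE => rlEllEE => rllllEE => rlllllE => rllllll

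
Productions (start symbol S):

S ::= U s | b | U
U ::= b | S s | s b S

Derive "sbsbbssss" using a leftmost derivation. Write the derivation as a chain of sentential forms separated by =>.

S => U => Ss => Uss => Ssss => Usss => sbSsss => sbUssss => sbsbSssss => sbsbbssss

S => U   [S ::= U]
U => Ss   [U ::= S s]
Ss => Uss   [S ::= U s]
Uss => Ssss   [U ::= S s]
Ssss => Usss   [S ::= U]
Usss => sbSsss   [U ::= s b S]
sbSsss => sbUssss   [S ::= U s]
sbUssss => sbsbSssss   [U ::= s b S]
sbsbSssss => sbsbbssss   [S ::= b]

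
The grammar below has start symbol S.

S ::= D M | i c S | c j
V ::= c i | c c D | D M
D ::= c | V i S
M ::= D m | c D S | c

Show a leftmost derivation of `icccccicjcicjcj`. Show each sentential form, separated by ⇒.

S ⇒ icS   [S ::= i c S]
icS ⇒ icDM   [S ::= D M]
icDM ⇒ iccM   [D ::= c]
iccM ⇒ icccDS   [M ::= c D S]
icccDS ⇒ icccViSS   [D ::= V i S]
icccViSS ⇒ icccDMiSS   [V ::= D M]
icccDMiSS ⇒ icccViSMiSS   [D ::= V i S]
icccViSMiSS ⇒ icccDMiSMiSS   [V ::= D M]
icccDMiSMiSS ⇒ iccccMiSMiSS   [D ::= c]
iccccMiSMiSS ⇒ iccccciSMiSS   [M ::= c]
iccccciSMiSS ⇒ icccccicjMiSS   [S ::= c j]
icccccicjMiSS ⇒ icccccicjciSS   [M ::= c]
icccccicjciSS ⇒ icccccicjcicjS   [S ::= c j]
icccccicjcicjS ⇒ icccccicjcicjcj   [S ::= c j]

S ⇒ icS ⇒ icDM ⇒ iccM ⇒ icccDS ⇒ icccViSS ⇒ icccDMiSS ⇒ icccViSMiSS ⇒ icccDMiSMiSS ⇒ iccccMiSMiSS ⇒ iccccciSMiSS ⇒ icccccicjMiSS ⇒ icccccicjciSS ⇒ icccccicjcicjS ⇒ icccccicjcicjcj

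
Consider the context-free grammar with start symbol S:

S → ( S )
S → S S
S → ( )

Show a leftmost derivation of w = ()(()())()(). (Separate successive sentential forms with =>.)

S => SS => ()S => ()SS => ()SSS => ()(S)SS => ()(SS)SS => ()(()S)SS => ()(()())SS => ()(()())()S => ()(()())()()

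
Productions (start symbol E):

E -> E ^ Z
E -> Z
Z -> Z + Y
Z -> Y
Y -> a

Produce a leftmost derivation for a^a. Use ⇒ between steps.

E ⇒ E^Z   [E -> E ^ Z]
E^Z ⇒ Z^Z   [E -> Z]
Z^Z ⇒ Y^Z   [Z -> Y]
Y^Z ⇒ a^Z   [Y -> a]
a^Z ⇒ a^Y   [Z -> Y]
a^Y ⇒ a^a   [Y -> a]

E⇒E^Z⇒Z^Z⇒Y^Z⇒a^Z⇒a^Y⇒a^a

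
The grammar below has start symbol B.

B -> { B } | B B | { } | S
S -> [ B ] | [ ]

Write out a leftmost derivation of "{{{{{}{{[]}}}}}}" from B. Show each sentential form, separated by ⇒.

B⇒{B}⇒{{B}}⇒{{{B}}}⇒{{{{B}}}}⇒{{{{BB}}}}⇒{{{{{}B}}}}⇒{{{{{}{B}}}}}⇒{{{{{}{{B}}}}}}⇒{{{{{}{{S}}}}}}⇒{{{{{}{{[]}}}}}}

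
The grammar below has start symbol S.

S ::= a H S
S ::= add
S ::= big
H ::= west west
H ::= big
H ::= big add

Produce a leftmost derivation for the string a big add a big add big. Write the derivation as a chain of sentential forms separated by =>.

S => a H S => a big add S => a big add a H S => a big add a big add S => a big add a big add big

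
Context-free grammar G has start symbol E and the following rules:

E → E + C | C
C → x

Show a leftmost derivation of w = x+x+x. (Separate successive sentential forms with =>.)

E => E+C => E+C+C => C+C+C => x+C+C => x+x+C => x+x+x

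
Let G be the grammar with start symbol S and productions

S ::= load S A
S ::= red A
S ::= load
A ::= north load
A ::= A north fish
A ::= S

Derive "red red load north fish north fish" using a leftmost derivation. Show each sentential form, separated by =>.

S => red A   [S ::= red A]
red A => red A north fish   [A ::= A north fish]
red A north fish => red A north fish north fish   [A ::= A north fish]
red A north fish north fish => red S north fish north fish   [A ::= S]
red S north fish north fish => red red A north fish north fish   [S ::= red A]
red red A north fish north fish => red red S north fish north fish   [A ::= S]
red red S north fish north fish => red red load north fish north fish   [S ::= load]

S => red A => red A north fish => red A north fish north fish => red S north fish north fish => red red A north fish north fish => red red S north fish north fish => red red load north fish north fish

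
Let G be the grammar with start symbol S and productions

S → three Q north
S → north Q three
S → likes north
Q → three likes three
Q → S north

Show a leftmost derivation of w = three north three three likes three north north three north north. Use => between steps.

S => three Q north => three S north north => three north Q three north north => three north S north three north north => three north three Q north north three north north => three north three three likes three north north three north north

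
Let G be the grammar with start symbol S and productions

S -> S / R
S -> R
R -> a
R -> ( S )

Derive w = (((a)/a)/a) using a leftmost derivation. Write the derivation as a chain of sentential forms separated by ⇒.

S ⇒ R ⇒ (S) ⇒ (S/R) ⇒ (R/R) ⇒ ((S)/R) ⇒ ((S/R)/R) ⇒ ((R/R)/R) ⇒ (((S)/R)/R) ⇒ (((R)/R)/R) ⇒ (((a)/R)/R) ⇒ (((a)/a)/R) ⇒ (((a)/a)/a)

S ⇒ R   [S -> R]
R ⇒ (S)   [R -> ( S )]
(S) ⇒ (S/R)   [S -> S / R]
(S/R) ⇒ (R/R)   [S -> R]
(R/R) ⇒ ((S)/R)   [R -> ( S )]
((S)/R) ⇒ ((S/R)/R)   [S -> S / R]
((S/R)/R) ⇒ ((R/R)/R)   [S -> R]
((R/R)/R) ⇒ (((S)/R)/R)   [R -> ( S )]
(((S)/R)/R) ⇒ (((R)/R)/R)   [S -> R]
(((R)/R)/R) ⇒ (((a)/R)/R)   [R -> a]
(((a)/R)/R) ⇒ (((a)/a)/R)   [R -> a]
(((a)/a)/R) ⇒ (((a)/a)/a)   [R -> a]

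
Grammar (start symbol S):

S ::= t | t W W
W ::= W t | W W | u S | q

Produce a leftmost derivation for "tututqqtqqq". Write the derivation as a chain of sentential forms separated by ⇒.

S ⇒ tWW ⇒ tuSW ⇒ tutWWW ⇒ tutWWWW ⇒ tutuSWWW ⇒ tututWWW ⇒ tututWWWW ⇒ tututWtWWW ⇒ tututWWtWWW ⇒ tututqWtWWW ⇒ tututqqtWWW ⇒ tututqqtqWW ⇒ tututqqtqqW ⇒ tututqqtqqq

S ⇒ tWW   [S ::= t W W]
tWW ⇒ tuSW   [W ::= u S]
tuSW ⇒ tutWWW   [S ::= t W W]
tutWWW ⇒ tutWWWW   [W ::= W W]
tutWWWW ⇒ tutuSWWW   [W ::= u S]
tutuSWWW ⇒ tututWWW   [S ::= t]
tututWWW ⇒ tututWWWW   [W ::= W W]
tututWWWW ⇒ tututWtWWW   [W ::= W t]
tututWtWWW ⇒ tututWWtWWW   [W ::= W W]
tututWWtWWW ⇒ tututqWtWWW   [W ::= q]
tututqWtWWW ⇒ tututqqtWWW   [W ::= q]
tututqqtWWW ⇒ tututqqtqWW   [W ::= q]
tututqqtqWW ⇒ tututqqtqqW   [W ::= q]
tututqqtqqW ⇒ tututqqtqqq   [W ::= q]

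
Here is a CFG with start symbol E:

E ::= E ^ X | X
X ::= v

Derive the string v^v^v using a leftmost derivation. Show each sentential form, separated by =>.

E => E^X => E^X^X => X^X^X => v^X^X => v^v^X => v^v^v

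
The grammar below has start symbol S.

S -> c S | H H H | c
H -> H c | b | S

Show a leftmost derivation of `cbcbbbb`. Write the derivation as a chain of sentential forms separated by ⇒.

S⇒cS⇒cHHH⇒cSHH⇒cHHHHH⇒cHcHHHH⇒cbcHHHH⇒cbcbHHH⇒cbcbbHH⇒cbcbbbH⇒cbcbbbb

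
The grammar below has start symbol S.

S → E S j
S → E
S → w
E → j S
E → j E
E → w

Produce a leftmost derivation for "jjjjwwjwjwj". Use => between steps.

S => ESj => jESj => jjESj => jjjSSj => jjjESjSj => jjjjSSjSj => jjjjESjSjSj => jjjjwSjSjSj => jjjjwwjSjSj => jjjjwwjEjSj => jjjjwwjwjSj => jjjjwwjwjwj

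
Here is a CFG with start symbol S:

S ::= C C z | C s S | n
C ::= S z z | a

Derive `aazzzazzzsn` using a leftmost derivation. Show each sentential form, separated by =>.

S => CsS   [S ::= C s S]
CsS => SzzsS   [C ::= S z z]
SzzsS => CCzzzsS   [S ::= C C z]
CCzzzsS => SzzCzzzsS   [C ::= S z z]
SzzCzzzsS => CCzzzCzzzsS   [S ::= C C z]
CCzzzCzzzsS => aCzzzCzzzsS   [C ::= a]
aCzzzCzzzsS => aazzzCzzzsS   [C ::= a]
aazzzCzzzsS => aazzzazzzsS   [C ::= a]
aazzzazzzsS => aazzzazzzsn   [S ::= n]

S=>CsS=>SzzsS=>CCzzzsS=>SzzCzzzsS=>CCzzzCzzzsS=>aCzzzCzzzsS=>aazzzCzzzsS=>aazzzazzzsS=>aazzzazzzsn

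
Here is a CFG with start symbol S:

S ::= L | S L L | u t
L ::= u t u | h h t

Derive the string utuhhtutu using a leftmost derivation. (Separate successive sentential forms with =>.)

S=>SLL=>LLL=>utuLL=>utuhhtL=>utuhhtutu

S => SLL   [S ::= S L L]
SLL => LLL   [S ::= L]
LLL => utuLL   [L ::= u t u]
utuLL => utuhhtL   [L ::= h h t]
utuhhtL => utuhhtutu   [L ::= u t u]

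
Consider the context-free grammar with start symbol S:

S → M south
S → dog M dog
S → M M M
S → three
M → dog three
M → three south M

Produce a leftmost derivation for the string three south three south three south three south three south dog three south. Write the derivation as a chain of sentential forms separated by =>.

S => M south => three south M south => three south three south M south => three south three south three south M south => three south three south three south three south M south => three south three south three south three south three south M south => three south three south three south three south three south dog three south

S => M south   [S → M south]
M south => three south M south   [M → three south M]
three south M south => three south three south M south   [M → three south M]
three south three south M south => three south three south three south M south   [M → three south M]
three south three south three south M south => three south three south three south three south M south   [M → three south M]
three south three south three south three south M south => three south three south three south three south three south M south   [M → three south M]
three south three south three south three south three south M south => three south three south three south three south three south dog three south   [M → dog three]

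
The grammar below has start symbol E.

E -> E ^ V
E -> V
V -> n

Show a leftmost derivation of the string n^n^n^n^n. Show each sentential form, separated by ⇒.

E⇒E^V⇒E^V^V⇒E^V^V^V⇒E^V^V^V^V⇒V^V^V^V^V⇒n^V^V^V^V⇒n^n^V^V^V⇒n^n^n^V^V⇒n^n^n^n^V⇒n^n^n^n^n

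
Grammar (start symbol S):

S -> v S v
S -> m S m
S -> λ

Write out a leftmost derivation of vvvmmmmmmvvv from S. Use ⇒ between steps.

S ⇒ vSv ⇒ vvSvv ⇒ vvvSvvv ⇒ vvvmSmvvv ⇒ vvvmmSmmvvv ⇒ vvvmmmSmmmvvv ⇒ vvvmmmmmmvvv

S ⇒ vSv   [S -> v S v]
vSv ⇒ vvSvv   [S -> v S v]
vvSvv ⇒ vvvSvvv   [S -> v S v]
vvvSvvv ⇒ vvvmSmvvv   [S -> m S m]
vvvmSmvvv ⇒ vvvmmSmmvvv   [S -> m S m]
vvvmmSmmvvv ⇒ vvvmmmSmmmvvv   [S -> m S m]
vvvmmmSmmmvvv ⇒ vvvmmmmmmvvv   [S -> λ]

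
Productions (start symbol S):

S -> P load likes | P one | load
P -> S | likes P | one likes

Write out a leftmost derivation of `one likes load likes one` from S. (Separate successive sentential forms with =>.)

S => P one => S one => P load likes one => one likes load likes one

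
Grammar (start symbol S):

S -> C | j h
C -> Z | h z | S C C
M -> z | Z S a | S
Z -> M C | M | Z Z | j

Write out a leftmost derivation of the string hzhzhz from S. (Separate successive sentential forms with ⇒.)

S⇒C⇒SCC⇒CCC⇒hzCC⇒hzhzC⇒hzhzhz

S ⇒ C   [S -> C]
C ⇒ SCC   [C -> S C C]
SCC ⇒ CCC   [S -> C]
CCC ⇒ hzCC   [C -> h z]
hzCC ⇒ hzhzC   [C -> h z]
hzhzC ⇒ hzhzhz   [C -> h z]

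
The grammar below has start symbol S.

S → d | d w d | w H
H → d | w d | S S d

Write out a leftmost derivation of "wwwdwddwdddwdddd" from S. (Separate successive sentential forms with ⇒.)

S ⇒ wH ⇒ wSSd ⇒ wwHSd ⇒ wwSSdSd ⇒ wwwHSdSd ⇒ wwwSSdSdSd ⇒ wwwdwdSdSdSd ⇒ wwwdwddwddSdSd ⇒ wwwdwddwdddwddSd ⇒ wwwdwddwdddwdddd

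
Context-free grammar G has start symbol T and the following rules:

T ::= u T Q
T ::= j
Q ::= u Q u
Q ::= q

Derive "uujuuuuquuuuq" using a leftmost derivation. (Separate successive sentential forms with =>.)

T => uTQ => uuTQQ => uujQQ => uujuQuQ => uujuuQuuQ => uujuuuQuuuQ => uujuuuuQuuuuQ => uujuuuuquuuuQ => uujuuuuquuuuq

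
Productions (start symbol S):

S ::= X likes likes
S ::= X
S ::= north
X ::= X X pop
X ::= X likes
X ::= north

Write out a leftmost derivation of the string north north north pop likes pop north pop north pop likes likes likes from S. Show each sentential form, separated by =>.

S => X likes likes   [S ::= X likes likes]
X likes likes => X likes likes likes   [X ::= X likes]
X likes likes likes => X X pop likes likes likes   [X ::= X X pop]
X X pop likes likes likes => X X pop X pop likes likes likes   [X ::= X X pop]
X X pop X pop likes likes likes => X X pop X pop X pop likes likes likes   [X ::= X X pop]
X X pop X pop X pop likes likes likes => north X pop X pop X pop likes likes likes   [X ::= north]
north X pop X pop X pop likes likes likes => north X likes pop X pop X pop likes likes likes   [X ::= X likes]
north X likes pop X pop X pop likes likes likes => north X X pop likes pop X pop X pop likes likes likes   [X ::= X X pop]
north X X pop likes pop X pop X pop likes likes likes => north north X pop likes pop X pop X pop likes likes likes   [X ::= north]
north north X pop likes pop X pop X pop likes likes likes => north north north pop likes pop X pop X pop likes likes likes   [X ::= north]
north north north pop likes pop X pop X pop likes likes likes => north north north pop likes pop north pop X pop likes likes likes   [X ::= north]
north north north pop likes pop north pop X pop likes likes likes => north north north pop likes pop north pop north pop likes likes likes   [X ::= north]

S => X likes likes => X likes likes likes => X X pop likes likes likes => X X pop X pop likes likes likes => X X pop X pop X pop likes likes likes => north X pop X pop X pop likes likes likes => north X likes pop X pop X pop likes likes likes => north X X pop likes pop X pop X pop likes likes likes => north north X pop likes pop X pop X pop likes likes likes => north north north pop likes pop X pop X pop likes likes likes => north north north pop likes pop north pop X pop likes likes likes => north north north pop likes pop north pop north pop likes likes likes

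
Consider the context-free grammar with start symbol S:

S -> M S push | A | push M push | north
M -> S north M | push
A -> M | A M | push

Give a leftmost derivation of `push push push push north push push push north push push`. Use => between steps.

S => push M push => push S north M push => push push M push north M push => push push push push north M push => push push push push north S north M push => push push push push north push M push north M push => push push push push north push push push north M push => push push push push north push push push north push push

S => push M push   [S -> push M push]
push M push => push S north M push   [M -> S north M]
push S north M push => push push M push north M push   [S -> push M push]
push push M push north M push => push push push push north M push   [M -> push]
push push push push north M push => push push push push north S north M push   [M -> S north M]
push push push push north S north M push => push push push push north push M push north M push   [S -> push M push]
push push push push north push M push north M push => push push push push north push push push north M push   [M -> push]
push push push push north push push push north M push => push push push push north push push push north push push   [M -> push]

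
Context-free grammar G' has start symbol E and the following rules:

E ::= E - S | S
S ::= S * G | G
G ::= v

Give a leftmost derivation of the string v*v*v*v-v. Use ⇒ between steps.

E ⇒ E-S ⇒ S-S ⇒ S*G-S ⇒ S*G*G-S ⇒ S*G*G*G-S ⇒ G*G*G*G-S ⇒ v*G*G*G-S ⇒ v*v*G*G-S ⇒ v*v*v*G-S ⇒ v*v*v*v-S ⇒ v*v*v*v-G ⇒ v*v*v*v-v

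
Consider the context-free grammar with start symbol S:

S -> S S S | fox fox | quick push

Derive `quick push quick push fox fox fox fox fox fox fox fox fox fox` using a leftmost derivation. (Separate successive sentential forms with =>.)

S => S S S => S S S S S => quick push S S S S => quick push S S S S S S => quick push quick push S S S S S => quick push quick push fox fox S S S S => quick push quick push fox fox fox fox S S S => quick push quick push fox fox fox fox fox fox S S => quick push quick push fox fox fox fox fox fox fox fox S => quick push quick push fox fox fox fox fox fox fox fox fox fox

S => S S S   [S -> S S S]
S S S => S S S S S   [S -> S S S]
S S S S S => quick push S S S S   [S -> quick push]
quick push S S S S => quick push S S S S S S   [S -> S S S]
quick push S S S S S S => quick push quick push S S S S S   [S -> quick push]
quick push quick push S S S S S => quick push quick push fox fox S S S S   [S -> fox fox]
quick push quick push fox fox S S S S => quick push quick push fox fox fox fox S S S   [S -> fox fox]
quick push quick push fox fox fox fox S S S => quick push quick push fox fox fox fox fox fox S S   [S -> fox fox]
quick push quick push fox fox fox fox fox fox S S => quick push quick push fox fox fox fox fox fox fox fox S   [S -> fox fox]
quick push quick push fox fox fox fox fox fox fox fox S => quick push quick push fox fox fox fox fox fox fox fox fox fox   [S -> fox fox]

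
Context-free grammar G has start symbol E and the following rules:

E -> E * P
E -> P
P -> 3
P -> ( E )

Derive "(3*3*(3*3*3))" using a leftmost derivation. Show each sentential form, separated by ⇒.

E⇒P⇒(E)⇒(E*P)⇒(E*P*P)⇒(P*P*P)⇒(3*P*P)⇒(3*3*P)⇒(3*3*(E))⇒(3*3*(E*P))⇒(3*3*(E*P*P))⇒(3*3*(P*P*P))⇒(3*3*(3*P*P))⇒(3*3*(3*3*P))⇒(3*3*(3*3*3))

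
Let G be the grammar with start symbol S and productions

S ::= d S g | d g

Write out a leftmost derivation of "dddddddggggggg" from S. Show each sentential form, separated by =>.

S=>dSg=>ddSgg=>dddSggg=>ddddSgggg=>dddddSggggg=>ddddddSgggggg=>dddddddggggggg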